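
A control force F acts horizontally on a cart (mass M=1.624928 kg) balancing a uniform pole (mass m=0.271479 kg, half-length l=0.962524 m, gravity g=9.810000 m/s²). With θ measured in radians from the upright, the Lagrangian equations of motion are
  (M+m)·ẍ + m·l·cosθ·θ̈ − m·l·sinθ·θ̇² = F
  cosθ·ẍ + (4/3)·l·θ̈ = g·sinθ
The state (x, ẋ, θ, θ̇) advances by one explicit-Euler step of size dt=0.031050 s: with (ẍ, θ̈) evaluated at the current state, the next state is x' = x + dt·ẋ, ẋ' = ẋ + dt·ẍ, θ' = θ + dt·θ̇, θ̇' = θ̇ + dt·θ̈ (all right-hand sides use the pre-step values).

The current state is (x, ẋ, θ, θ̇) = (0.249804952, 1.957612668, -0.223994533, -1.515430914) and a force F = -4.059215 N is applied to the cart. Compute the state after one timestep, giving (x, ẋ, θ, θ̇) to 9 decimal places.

sinθ=-0.222126126, cosθ=0.975017940
temp = (F + m·l·θ̇²·sinθ)/(M+m) = (-4.059215 + -0.133296804)/1.896407 = -2.210765834
θ̈ = (g·sinθ − cosθ·temp)/(l·(4/3 − m·cos²θ/(M+m))) = -0.020410857
ẍ = temp − m·l·θ̈·cosθ/(M+m) = -2.208023691
Euler: x'=0.249804952+0.031050·1.957612668=0.310588825, ẋ'=1.957612668+0.031050·-2.208023691=1.889053532
       θ'=-0.223994533+0.031050·-1.515430914=-0.271048663, θ̇'=-1.515430914+0.031050·-0.020410857=-1.516064671

(0.310588825, 1.889053532, -0.271048663, -1.516064671)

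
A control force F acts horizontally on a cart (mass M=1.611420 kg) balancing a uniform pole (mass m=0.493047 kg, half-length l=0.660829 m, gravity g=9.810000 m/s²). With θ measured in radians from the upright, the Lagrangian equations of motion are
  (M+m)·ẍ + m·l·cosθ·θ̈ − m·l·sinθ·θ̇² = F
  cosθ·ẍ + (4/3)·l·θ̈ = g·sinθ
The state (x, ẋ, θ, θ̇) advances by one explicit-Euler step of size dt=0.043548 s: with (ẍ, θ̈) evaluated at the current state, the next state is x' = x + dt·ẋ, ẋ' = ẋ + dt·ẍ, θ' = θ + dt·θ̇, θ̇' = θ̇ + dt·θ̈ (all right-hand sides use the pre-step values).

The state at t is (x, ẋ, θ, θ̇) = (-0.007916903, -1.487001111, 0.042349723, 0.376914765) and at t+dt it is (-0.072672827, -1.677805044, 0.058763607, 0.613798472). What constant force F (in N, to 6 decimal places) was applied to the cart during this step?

ẍ = (ẋ'−ẋ)/dt = (-1.677805044−-1.487001111)/0.043548 = -4.381463
θ̈ = (θ̇'−θ̇)/dt = (0.613798472−0.376914765)/0.043548 = 5.439600
sinθ=0.042337, cosθ=0.999103
F = (M+m)·ẍ + m·l·cosθ·θ̈ − m·l·sinθ·θ̇² = -9.220643 + 1.770740 − 0.001960 = -7.451863

F = -7.451863 N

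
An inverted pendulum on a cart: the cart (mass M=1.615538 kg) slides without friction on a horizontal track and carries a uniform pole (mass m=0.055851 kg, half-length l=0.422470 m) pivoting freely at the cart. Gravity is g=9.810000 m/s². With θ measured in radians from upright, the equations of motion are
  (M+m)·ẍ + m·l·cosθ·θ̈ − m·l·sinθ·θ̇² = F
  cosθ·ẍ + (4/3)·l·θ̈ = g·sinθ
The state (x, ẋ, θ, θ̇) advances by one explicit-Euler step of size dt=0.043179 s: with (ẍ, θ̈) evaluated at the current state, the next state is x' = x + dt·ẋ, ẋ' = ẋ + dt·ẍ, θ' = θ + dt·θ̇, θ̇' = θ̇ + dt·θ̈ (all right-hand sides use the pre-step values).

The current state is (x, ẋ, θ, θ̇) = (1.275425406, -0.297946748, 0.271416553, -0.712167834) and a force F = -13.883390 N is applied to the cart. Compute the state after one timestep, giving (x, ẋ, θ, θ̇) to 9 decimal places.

sinθ=0.268096401, cosθ=0.963392090
temp = (F + m·l·θ̇²·sinθ)/(M+m) = (-13.883390 + 0.003208356)/1.671389 = -8.304578793
θ̈ = (g·sinθ − cosθ·temp)/(l·(4/3 − m·cos²θ/(M+m))) = 19.321644993
ẍ = temp − m·l·θ̈·cosθ/(M+m) = -8.567361307
Euler: x'=1.275425406+0.043179·-0.297946748=1.262560363, ẋ'=-0.297946748+0.043179·-8.567361307=-0.667876842
       θ'=0.271416553+0.043179·-0.712167834=0.240665858, θ̇'=-0.712167834+0.043179·19.321644993=0.122121475

(1.262560363, -0.667876842, 0.240665858, 0.122121475)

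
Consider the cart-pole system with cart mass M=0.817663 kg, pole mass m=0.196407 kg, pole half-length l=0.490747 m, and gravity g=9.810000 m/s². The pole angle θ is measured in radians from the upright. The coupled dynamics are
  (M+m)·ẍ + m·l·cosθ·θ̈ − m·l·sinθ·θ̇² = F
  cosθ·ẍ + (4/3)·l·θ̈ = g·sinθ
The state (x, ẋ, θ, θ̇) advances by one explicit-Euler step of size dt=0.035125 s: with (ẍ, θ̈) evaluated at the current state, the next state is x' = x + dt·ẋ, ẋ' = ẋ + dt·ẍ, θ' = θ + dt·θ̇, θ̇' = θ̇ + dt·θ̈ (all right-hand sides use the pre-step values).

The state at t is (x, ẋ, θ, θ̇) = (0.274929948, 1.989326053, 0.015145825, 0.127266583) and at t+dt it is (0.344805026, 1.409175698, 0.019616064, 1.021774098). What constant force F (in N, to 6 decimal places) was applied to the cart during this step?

ẍ = (ẋ'−ẋ)/dt = (1.409175698−1.989326053)/0.035125 = -16.516736
θ̈ = (θ̇'−θ̇)/dt = (1.021774098−0.127266583)/0.035125 = 25.466406
sinθ=0.015145, cosθ=0.999885
F = (M+m)·ẍ + m·l·cosθ·θ̈ − m·l·sinθ·θ̇² = -16.749127 + 2.454327 − 0.000024 = -14.294823

F = -14.294823 N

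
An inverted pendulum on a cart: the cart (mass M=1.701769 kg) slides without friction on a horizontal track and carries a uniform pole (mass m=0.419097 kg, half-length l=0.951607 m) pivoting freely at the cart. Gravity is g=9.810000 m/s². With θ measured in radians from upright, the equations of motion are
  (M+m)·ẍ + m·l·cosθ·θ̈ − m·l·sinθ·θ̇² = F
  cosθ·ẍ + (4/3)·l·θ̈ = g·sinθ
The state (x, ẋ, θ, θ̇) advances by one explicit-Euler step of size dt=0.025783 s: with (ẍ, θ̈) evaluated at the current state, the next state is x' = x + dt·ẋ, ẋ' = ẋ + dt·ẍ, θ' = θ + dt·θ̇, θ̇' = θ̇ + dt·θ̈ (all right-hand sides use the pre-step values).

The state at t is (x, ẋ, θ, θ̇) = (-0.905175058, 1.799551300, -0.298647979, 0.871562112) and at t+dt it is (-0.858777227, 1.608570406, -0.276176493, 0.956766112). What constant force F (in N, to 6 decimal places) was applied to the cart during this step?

ẍ = (ẋ'−ẋ)/dt = (1.608570406−1.799551300)/0.025783 = -7.407241
θ̈ = (θ̇'−θ̇)/dt = (0.956766112−0.871562112)/0.025783 = 3.304658
sinθ=-0.294228, cosθ=0.955735
F = (M+m)·ẍ + m·l·cosθ·θ̈ − m·l·sinθ·θ̇² = -15.709766 + 1.259611 − -0.089136 = -14.361019

F = -14.361019 N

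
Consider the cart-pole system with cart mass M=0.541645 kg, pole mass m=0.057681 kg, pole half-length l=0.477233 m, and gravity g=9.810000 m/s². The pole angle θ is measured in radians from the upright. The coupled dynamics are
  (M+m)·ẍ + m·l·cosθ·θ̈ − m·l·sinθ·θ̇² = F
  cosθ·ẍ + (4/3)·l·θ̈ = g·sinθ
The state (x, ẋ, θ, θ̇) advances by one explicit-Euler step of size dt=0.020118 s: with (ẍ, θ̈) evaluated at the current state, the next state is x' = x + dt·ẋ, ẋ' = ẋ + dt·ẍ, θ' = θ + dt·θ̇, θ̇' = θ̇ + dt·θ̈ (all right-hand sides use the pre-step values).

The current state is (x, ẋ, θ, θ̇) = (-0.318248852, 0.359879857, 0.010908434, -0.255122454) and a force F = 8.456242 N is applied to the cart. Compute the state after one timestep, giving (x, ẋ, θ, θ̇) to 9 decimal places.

(-0.311008789, 0.665650392, 0.005775880, -0.732247133)

sinθ=0.010908218, cosθ=0.999940504
temp = (F + m·l·θ̇²·sinθ)/(M+m) = (8.456242 + 0.000019544)/0.599326 = 14.109619045
θ̈ = (g·sinθ − cosθ·temp)/(l·(4/3 − m·cos²θ/(M+m))) = -23.716307756
ẍ = temp − m·l·θ̈·cosθ/(M+m) = 15.198853491
Euler: x'=-0.318248852+0.020118·0.359879857=-0.311008789, ẋ'=0.359879857+0.020118·15.198853491=0.665650392
       θ'=0.010908434+0.020118·-0.255122454=0.005775880, θ̇'=-0.255122454+0.020118·-23.716307756=-0.732247133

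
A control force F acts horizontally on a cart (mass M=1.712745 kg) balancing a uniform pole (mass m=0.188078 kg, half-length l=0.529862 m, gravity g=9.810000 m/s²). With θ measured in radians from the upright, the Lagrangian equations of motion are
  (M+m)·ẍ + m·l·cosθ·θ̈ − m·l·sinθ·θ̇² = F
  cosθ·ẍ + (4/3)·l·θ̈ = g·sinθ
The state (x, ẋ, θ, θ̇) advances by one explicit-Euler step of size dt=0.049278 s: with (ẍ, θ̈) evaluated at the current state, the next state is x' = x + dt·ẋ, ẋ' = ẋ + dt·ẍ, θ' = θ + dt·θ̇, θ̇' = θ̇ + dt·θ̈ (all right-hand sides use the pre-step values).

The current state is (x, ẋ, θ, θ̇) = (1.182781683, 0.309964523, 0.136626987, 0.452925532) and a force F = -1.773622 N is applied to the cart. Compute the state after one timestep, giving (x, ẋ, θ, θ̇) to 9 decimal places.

sinθ=0.136202316, cosθ=0.990681043
temp = (F + m·l·θ̇²·sinθ)/(M+m) = (-1.773622 + 0.002784446)/1.900823 = -0.931616228
θ̈ = (g·sinθ − cosθ·temp)/(l·(4/3 − m·cos²θ/(M+m))) = 3.448829796
ẍ = temp − m·l·θ̈·cosθ/(M+m) = -1.110744736
Euler: x'=1.182781683+0.049278·0.309964523=1.198056115, ẋ'=0.309964523+0.049278·-1.110744736=0.255229244
       θ'=0.136626987+0.049278·0.452925532=0.158946251, θ̇'=0.452925532+0.049278·3.448829796=0.622876967

(1.198056115, 0.255229244, 0.158946251, 0.622876967)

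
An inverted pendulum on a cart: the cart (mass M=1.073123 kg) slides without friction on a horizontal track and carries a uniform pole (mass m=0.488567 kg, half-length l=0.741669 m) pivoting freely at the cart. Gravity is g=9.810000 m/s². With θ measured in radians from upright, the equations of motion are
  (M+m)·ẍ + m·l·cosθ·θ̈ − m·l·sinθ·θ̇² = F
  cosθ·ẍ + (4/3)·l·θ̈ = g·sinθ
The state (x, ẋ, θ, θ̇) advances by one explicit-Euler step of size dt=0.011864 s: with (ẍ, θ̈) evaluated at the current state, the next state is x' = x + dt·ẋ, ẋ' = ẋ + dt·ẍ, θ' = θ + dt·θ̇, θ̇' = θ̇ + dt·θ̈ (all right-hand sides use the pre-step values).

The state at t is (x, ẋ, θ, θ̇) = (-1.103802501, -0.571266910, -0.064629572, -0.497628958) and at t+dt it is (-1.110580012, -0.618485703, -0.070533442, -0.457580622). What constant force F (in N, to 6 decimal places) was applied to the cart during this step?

ẍ = (ẋ'−ẋ)/dt = (-0.618485703−-0.571266910)/0.011864 = -3.980006
θ̈ = (θ̇'−θ̇)/dt = (-0.457580622−-0.497628958)/0.011864 = 3.375618
sinθ=-0.064585, cosθ=0.997912
F = (M+m)·ẍ + m·l·cosθ·θ̈ − m·l·sinθ·θ̇² = -6.215536 + 1.220618 − -0.005795 = -4.989122

F = -4.989122 N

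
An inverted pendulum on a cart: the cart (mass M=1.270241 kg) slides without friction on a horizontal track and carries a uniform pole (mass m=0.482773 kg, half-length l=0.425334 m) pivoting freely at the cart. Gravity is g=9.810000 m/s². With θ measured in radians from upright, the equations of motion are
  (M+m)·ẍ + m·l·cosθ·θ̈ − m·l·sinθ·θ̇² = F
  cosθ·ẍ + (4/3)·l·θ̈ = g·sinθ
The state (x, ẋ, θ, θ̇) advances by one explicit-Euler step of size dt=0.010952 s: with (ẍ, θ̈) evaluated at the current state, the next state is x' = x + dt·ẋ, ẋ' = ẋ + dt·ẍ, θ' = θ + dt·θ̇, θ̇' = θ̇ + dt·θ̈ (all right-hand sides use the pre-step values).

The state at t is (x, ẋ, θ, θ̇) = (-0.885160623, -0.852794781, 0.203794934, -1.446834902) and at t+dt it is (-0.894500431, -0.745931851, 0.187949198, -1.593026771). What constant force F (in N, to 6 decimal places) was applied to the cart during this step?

ẍ = (ẋ'−ẋ)/dt = (-0.745931851−-0.852794781)/0.010952 = 9.757389
θ̈ = (θ̇'−θ̇)/dt = (-1.593026771−-1.446834902)/0.010952 = -13.348418
sinθ=0.202387, cosθ=0.979306
F = (M+m)·ẍ + m·l·cosθ·θ̈ − m·l·sinθ·θ̇² = 17.104840 + -2.684238 − 0.086995 = 14.333607

F = 14.333607 N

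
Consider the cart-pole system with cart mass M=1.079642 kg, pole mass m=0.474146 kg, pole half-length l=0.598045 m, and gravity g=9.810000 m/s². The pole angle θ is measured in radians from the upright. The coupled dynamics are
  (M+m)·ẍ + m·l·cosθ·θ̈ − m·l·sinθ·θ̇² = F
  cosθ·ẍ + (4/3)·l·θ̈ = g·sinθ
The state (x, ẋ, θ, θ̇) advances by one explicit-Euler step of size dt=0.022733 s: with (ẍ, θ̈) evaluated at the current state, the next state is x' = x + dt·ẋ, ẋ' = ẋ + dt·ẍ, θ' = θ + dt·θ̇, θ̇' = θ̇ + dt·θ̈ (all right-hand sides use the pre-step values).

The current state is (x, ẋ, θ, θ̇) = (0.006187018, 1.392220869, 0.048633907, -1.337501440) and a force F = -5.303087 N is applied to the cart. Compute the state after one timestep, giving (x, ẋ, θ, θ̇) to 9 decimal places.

sinθ=0.048614737, cosθ=0.998817605
temp = (F + m·l·θ̇²·sinθ)/(M+m) = (-5.303087 + 0.024660530)/1.553788 = -3.397134274
θ̈ = (g·sinθ − cosθ·temp)/(l·(4/3 − m·cos²θ/(M+m))) = 6.289371306
ẍ = temp − m·l·θ̈·cosθ/(M+m) = -4.543564467
Euler: x'=0.006187018+0.022733·1.392220869=0.037836375, ẋ'=1.392220869+0.022733·-4.543564467=1.288932018
       θ'=0.048633907+0.022733·-1.337501440=0.018228487, θ̇'=-1.337501440+0.022733·6.289371306=-1.194525162

(0.037836375, 1.288932018, 0.018228487, -1.194525162)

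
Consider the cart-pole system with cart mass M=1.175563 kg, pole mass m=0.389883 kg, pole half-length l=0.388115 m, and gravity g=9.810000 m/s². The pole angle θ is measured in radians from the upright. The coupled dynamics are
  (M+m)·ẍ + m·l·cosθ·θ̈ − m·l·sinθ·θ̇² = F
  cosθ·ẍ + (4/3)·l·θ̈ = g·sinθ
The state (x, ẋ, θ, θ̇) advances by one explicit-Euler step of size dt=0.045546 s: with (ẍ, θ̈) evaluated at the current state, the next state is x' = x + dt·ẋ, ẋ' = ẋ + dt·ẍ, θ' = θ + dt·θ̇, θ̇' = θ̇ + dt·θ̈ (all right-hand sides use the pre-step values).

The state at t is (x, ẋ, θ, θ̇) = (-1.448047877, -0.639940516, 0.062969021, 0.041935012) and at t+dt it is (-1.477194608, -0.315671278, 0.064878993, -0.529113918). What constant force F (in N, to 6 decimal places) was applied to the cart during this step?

F = 9.251870 N

ẍ = (ẋ'−ẋ)/dt = (-0.315671278−-0.639940516)/0.045546 = 7.119599
θ̈ = (θ̇'−θ̇)/dt = (-0.529113918−0.041935012)/0.045546 = -12.537850
sinθ=0.062927, cosθ=0.998018
F = (M+m)·ẍ + m·l·cosθ·θ̈ − m·l·sinθ·θ̇² = 11.145347 + -1.893460 − 0.000017 = 9.251870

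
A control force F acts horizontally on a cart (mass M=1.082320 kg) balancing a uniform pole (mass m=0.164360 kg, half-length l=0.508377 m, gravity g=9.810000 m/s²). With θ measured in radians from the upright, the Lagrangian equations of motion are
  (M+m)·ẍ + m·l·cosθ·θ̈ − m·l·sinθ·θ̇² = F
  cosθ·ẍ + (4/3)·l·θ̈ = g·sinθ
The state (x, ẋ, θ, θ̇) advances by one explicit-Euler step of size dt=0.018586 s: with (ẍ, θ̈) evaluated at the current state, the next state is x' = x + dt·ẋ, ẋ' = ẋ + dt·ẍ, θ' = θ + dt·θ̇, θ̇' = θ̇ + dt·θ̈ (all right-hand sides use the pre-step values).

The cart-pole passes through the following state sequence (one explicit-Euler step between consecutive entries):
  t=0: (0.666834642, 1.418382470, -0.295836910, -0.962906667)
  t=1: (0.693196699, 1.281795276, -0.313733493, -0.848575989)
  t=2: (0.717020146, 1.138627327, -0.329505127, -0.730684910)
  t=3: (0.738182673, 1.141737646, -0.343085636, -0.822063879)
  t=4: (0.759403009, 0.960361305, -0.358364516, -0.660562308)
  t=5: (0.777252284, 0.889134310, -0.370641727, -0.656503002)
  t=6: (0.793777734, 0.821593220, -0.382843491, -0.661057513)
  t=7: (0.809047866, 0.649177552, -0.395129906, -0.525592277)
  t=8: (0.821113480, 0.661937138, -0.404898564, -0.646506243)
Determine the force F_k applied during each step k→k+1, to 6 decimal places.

step 0→1:
  ẍ = (ẋ'−ẋ)/dt = (1.281795276−1.418382470)/0.018586 = -7.348929
  θ̈ = (θ̇'−θ̇)/dt = (-0.848575989−-0.962906667)/0.018586 = 6.151441
  sinθ=-0.291541, cosθ=0.956558
  F = (M+m)·ẍ + m·l·cosθ·θ̈ − m·l·sinθ·θ̇² = -9.161763 + 0.491666 − -0.022587 = -8.647510
step 1→2:
  ẍ = (ẋ'−ẋ)/dt = (1.138627327−1.281795276)/0.018586 = -7.703000
  θ̈ = (θ̇'−θ̇)/dt = (-0.730684910−-0.848575989)/0.018586 = 6.343004
  sinθ=-0.308612, cosθ=0.951188
  F = (M+m)·ẍ + m·l·cosθ·θ̈ − m·l·sinθ·θ̇² = -9.603175 + 0.504131 − -0.018568 = -9.080476
step 2→3:
  ẍ = (ẋ'−ẋ)/dt = (1.141737646−1.138627327)/0.018586 = 0.167347
  θ̈ = (θ̇'−θ̇)/dt = (-0.822063879−-0.730684910)/0.018586 = -4.916548
  sinθ=-0.323575, cosθ=0.946203
  F = (M+m)·ẍ + m·l·cosθ·θ̈ − m·l·sinθ·θ̇² = 0.208629 + -0.388711 − -0.014435 = -0.165647
step 3→4:
  ẍ = (ẋ'−ẋ)/dt = (0.960361305−1.141737646)/0.018586 = -9.758761
  θ̈ = (θ̇'−θ̇)/dt = (-0.660562308−-0.822063879)/0.018586 = 8.689421
  sinθ=-0.336394, cosθ=0.941721
  F = (M+m)·ẍ + m·l·cosθ·θ̈ − m·l·sinθ·θ̇² = -12.166053 + 0.683747 − -0.018995 = -11.463311
step 4→5:
  ẍ = (ẋ'−ẋ)/dt = (0.889134310−0.960361305)/0.018586 = -3.832293
  θ̈ = (θ̇'−θ̇)/dt = (-0.656503002−-0.660562308)/0.018586 = 0.218407
  sinθ=-0.350743, cosθ=0.936472
  F = (M+m)·ẍ + m·l·cosθ·θ̈ − m·l·sinθ·θ̇² = -4.777643 + 0.017090 − -0.012788 = -4.747765
step 5→6:
  ẍ = (ẋ'−ẋ)/dt = (0.821593220−0.889134310)/0.018586 = -3.633977
  θ̈ = (θ̇'−θ̇)/dt = (-0.661057513−-0.656503002)/0.018586 = -0.245051
  sinθ=-0.362214, cosθ=0.932095
  F = (M+m)·ẍ + m·l·cosθ·θ̈ − m·l·sinθ·θ̇² = -4.530406 + -0.019085 − -0.013044 = -4.536447
step 6→7:
  ẍ = (ẋ'−ẋ)/dt = (0.649177552−0.821593220)/0.018586 = -9.276642
  θ̈ = (θ̇'−θ̇)/dt = (-0.525592277−-0.661057513)/0.018586 = 7.288563
  sinθ=-0.373560, cosθ=0.927606
  F = (M+m)·ẍ + m·l·cosθ·θ̈ − m·l·sinθ·θ̇² = -11.565004 + 0.564921 − -0.013640 = -10.986443
step 7→8:
  ẍ = (ẋ'−ẋ)/dt = (0.661937138−0.649177552)/0.018586 = 0.686516
  θ̈ = (θ̇'−θ̇)/dt = (-0.646506243−-0.525592277)/0.018586 = -6.505648
  sinθ=-0.384928, cosθ=0.922947
  F = (M+m)·ẍ + m·l·cosθ·θ̈ − m·l·sinθ·θ̇² = 0.855866 + -0.501706 − -0.008885 = 0.363045

F_0 = -8.647510 N
F_1 = -9.080476 N
F_2 = -0.165647 N
F_3 = -11.463311 N
F_4 = -4.747765 N
F_5 = -4.536447 N
F_6 = -10.986443 N
F_7 = 0.363045 N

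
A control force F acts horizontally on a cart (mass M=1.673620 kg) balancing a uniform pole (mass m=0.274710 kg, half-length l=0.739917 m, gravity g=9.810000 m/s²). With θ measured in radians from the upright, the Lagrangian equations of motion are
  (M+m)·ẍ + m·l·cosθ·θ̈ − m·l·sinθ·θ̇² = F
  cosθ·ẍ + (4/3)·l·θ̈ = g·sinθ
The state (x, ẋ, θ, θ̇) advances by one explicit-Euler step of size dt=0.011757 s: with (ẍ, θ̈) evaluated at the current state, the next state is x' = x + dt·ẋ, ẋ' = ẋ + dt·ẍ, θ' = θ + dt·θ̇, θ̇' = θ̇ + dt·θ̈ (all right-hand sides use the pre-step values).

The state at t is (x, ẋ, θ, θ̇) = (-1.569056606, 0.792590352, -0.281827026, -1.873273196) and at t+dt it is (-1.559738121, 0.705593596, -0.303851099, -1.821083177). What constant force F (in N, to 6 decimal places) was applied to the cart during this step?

ẍ = (ẋ'−ẋ)/dt = (0.705593596−0.792590352)/0.011757 = -7.399571
θ̈ = (θ̇'−θ̇)/dt = (-1.821083177−-1.873273196)/0.011757 = 4.439059
sinθ=-0.278111, cosθ=0.960549
F = (M+m)·ẍ + m·l·cosθ·θ̈ − m·l·sinθ·θ̇² = -14.416806 + 0.866698 − -0.198371 = -13.351737

F = -13.351737 N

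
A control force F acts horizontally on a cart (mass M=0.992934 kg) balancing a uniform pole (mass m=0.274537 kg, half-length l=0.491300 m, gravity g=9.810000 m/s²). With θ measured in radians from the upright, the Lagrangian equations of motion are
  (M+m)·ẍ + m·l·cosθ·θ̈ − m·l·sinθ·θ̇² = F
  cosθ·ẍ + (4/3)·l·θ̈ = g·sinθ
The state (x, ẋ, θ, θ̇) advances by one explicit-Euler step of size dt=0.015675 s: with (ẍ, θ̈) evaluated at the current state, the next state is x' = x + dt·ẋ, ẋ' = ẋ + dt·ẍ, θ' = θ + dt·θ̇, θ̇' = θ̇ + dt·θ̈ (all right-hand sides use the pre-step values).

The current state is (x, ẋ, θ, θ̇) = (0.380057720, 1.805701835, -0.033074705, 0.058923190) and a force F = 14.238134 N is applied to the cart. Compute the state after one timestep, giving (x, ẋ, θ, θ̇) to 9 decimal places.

(0.408362096, 2.016881292, -0.032151084, -0.271041680)

sinθ=-0.033068675, cosθ=0.999453082
temp = (F + m·l·θ̇²·sinθ)/(M+m) = (14.238134 + -0.000015486)/1.267471 = 11.233486616
θ̈ = (g·sinθ − cosθ·temp)/(l·(4/3 − m·cos²θ/(M+m))) = -21.050390402
ẍ = temp − m·l·θ̈·cosθ/(M+m) = 13.472373656
Euler: x'=0.380057720+0.015675·1.805701835=0.408362096, ẋ'=1.805701835+0.015675·13.472373656=2.016881292
       θ'=-0.033074705+0.015675·0.058923190=-0.032151084, θ̇'=0.058923190+0.015675·-21.050390402=-0.271041680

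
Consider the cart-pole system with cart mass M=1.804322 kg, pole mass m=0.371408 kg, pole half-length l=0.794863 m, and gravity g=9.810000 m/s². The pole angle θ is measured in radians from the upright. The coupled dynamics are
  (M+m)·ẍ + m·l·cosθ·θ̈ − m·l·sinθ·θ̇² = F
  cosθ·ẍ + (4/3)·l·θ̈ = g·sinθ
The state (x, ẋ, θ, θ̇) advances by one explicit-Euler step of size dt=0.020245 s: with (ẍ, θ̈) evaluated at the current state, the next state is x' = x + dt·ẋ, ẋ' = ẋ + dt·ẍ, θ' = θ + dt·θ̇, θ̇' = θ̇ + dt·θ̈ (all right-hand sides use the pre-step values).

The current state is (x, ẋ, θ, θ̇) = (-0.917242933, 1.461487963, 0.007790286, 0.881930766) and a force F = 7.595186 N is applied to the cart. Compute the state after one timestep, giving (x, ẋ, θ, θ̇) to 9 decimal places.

sinθ=0.007790207, cosθ=0.999969656
temp = (F + m·l·θ̇²·sinθ)/(M+m) = (7.595186 + 0.001788799)/2.175730 = 3.491690053
θ̈ = (g·sinθ − cosθ·temp)/(l·(4/3 − m·cos²θ/(M+m))) = -3.695509123
ẍ = temp − m·l·θ̈·cosθ/(M+m) = 3.993107725
Euler: x'=-0.917242933+0.020245·1.461487963=-0.887655109, ẋ'=1.461487963+0.020245·3.993107725=1.542328429
       θ'=0.007790286+0.020245·0.881930766=0.025644974, θ̇'=0.881930766+0.020245·-3.695509123=0.807115184

(-0.887655109, 1.542328429, 0.025644974, 0.807115184)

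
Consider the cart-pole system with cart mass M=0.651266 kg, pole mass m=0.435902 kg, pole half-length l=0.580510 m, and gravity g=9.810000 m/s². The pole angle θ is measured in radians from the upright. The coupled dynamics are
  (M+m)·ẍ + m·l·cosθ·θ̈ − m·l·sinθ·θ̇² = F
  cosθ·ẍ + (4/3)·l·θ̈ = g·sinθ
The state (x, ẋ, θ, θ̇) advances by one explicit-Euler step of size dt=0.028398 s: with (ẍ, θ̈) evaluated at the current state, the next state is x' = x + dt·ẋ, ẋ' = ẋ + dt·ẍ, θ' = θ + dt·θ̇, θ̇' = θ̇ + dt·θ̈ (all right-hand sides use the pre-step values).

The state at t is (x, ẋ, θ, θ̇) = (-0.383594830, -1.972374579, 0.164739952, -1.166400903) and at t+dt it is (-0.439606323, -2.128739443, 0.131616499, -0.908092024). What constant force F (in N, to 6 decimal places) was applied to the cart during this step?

ẍ = (ẋ'−ẋ)/dt = (-2.128739443−-1.972374579)/0.028398 = -5.506193
θ̈ = (θ̇'−θ̇)/dt = (-0.908092024−-1.166400903)/0.028398 = 9.096024
sinθ=0.163996, cosθ=0.986461
F = (M+m)·ẍ + m·l·cosθ·θ̈ − m·l·sinθ·θ̇² = -5.986157 + 2.270545 − 0.056458 = -3.772070

F = -3.772070 N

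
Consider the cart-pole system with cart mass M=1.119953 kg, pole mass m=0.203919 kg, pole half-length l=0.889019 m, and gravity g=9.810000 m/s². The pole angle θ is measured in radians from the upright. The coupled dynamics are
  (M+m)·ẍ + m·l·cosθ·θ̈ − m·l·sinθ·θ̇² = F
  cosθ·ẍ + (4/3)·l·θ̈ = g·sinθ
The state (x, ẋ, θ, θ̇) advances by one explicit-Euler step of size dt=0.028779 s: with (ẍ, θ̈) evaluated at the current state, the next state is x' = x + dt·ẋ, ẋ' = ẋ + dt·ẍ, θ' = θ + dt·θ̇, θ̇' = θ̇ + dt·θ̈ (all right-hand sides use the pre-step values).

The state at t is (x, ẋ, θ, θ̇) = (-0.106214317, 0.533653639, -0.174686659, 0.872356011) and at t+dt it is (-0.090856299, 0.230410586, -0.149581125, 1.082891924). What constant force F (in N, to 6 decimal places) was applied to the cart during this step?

F = -12.619556 N

ẍ = (ẋ'−ẋ)/dt = (0.230410586−0.533653639)/0.028779 = -10.536956
θ̈ = (θ̇'−θ̇)/dt = (1.082891924−0.872356011)/0.028779 = 7.315609
sinθ=-0.173800, cosθ=0.984781
F = (M+m)·ẍ + m·l·cosθ·θ̈ − m·l·sinθ·θ̇² = -13.949581 + 1.306047 − -0.023978 = -12.619556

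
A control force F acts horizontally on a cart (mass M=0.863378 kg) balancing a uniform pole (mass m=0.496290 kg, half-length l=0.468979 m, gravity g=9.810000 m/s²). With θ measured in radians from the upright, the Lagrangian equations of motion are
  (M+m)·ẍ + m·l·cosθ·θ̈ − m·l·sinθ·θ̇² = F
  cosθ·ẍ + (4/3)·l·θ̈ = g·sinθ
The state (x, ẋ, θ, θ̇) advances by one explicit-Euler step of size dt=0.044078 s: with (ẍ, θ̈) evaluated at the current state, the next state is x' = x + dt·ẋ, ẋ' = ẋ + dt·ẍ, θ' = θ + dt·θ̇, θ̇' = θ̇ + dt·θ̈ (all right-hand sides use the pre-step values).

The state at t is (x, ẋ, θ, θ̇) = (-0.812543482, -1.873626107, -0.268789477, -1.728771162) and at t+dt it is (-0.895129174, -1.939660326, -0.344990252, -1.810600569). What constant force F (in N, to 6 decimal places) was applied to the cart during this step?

ẍ = (ẋ'−ẋ)/dt = (-1.939660326−-1.873626107)/0.044078 = -1.498122
θ̈ = (θ̇'−θ̇)/dt = (-1.810600569−-1.728771162)/0.044078 = -1.856468
sinθ=-0.265565, cosθ=0.964093
F = (M+m)·ẍ + m·l·cosθ·θ̈ − m·l·sinθ·θ̇² = -2.036948 + -0.416577 − -0.184729 = -2.268797

F = -2.268797 N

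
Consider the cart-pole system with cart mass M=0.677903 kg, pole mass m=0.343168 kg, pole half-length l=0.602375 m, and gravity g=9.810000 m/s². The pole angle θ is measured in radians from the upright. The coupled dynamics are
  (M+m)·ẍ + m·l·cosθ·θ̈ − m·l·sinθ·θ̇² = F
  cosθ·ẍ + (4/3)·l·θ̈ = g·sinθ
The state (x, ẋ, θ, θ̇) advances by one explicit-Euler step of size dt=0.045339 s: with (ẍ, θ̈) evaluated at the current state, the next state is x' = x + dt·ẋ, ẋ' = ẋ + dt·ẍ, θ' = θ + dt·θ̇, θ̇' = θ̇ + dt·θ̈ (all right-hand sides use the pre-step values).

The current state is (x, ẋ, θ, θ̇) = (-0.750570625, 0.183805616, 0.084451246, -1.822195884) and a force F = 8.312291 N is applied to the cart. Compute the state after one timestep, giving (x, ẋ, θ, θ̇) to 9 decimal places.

sinθ=0.084350897, cosθ=0.996436112
temp = (F + m·l·θ̇²·sinθ)/(M+m) = (8.312291 + 0.057896666)/1.021071 = 8.197459007
θ̈ = (g·sinθ − cosθ·temp)/(l·(4/3 − m·cos²θ/(M+m))) = -12.190774999
ẍ = temp − m·l·θ̈·cosθ/(M+m) = 10.656685652
Euler: x'=-0.750570625+0.045339·0.183805616=-0.742237062, ẋ'=0.183805616+0.045339·10.656685652=0.666969087
       θ'=0.084451246+0.045339·-1.822195884=0.001834707, θ̇'=-1.822195884+0.045339·-12.190774999=-2.374913432

(-0.742237062, 0.666969087, 0.001834707, -2.374913432)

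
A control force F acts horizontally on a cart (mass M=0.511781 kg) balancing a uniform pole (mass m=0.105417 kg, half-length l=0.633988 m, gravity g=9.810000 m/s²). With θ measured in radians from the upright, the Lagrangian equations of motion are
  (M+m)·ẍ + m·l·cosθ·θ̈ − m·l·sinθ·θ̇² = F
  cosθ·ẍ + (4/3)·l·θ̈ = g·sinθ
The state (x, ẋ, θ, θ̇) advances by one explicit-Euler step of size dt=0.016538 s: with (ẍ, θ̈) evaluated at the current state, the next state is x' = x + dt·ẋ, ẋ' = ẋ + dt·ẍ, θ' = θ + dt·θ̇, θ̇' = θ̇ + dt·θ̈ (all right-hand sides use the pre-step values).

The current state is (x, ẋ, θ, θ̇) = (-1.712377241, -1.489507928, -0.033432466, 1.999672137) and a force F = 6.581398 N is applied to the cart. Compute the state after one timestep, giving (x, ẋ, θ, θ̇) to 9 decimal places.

sinθ=-0.033426238, cosθ=0.999441187
temp = (F + m·l·θ̇²·sinθ)/(M+m) = (6.581398 + -0.008932989)/0.617198 = 10.648876068
θ̈ = (g·sinθ − cosθ·temp)/(l·(4/3 − m·cos²θ/(M+m))) = -14.882701144
ẍ = temp − m·l·θ̈·cosθ/(M+m) = 12.259544638
Euler: x'=-1.712377241+0.016538·-1.489507928=-1.737010723, ẋ'=-1.489507928+0.016538·12.259544638=-1.286759579
       θ'=-0.033432466+0.016538·1.999672137=-0.000361888, θ̇'=1.999672137+0.016538·-14.882701144=1.753542025

(-1.737010723, -1.286759579, -0.000361888, 1.753542025)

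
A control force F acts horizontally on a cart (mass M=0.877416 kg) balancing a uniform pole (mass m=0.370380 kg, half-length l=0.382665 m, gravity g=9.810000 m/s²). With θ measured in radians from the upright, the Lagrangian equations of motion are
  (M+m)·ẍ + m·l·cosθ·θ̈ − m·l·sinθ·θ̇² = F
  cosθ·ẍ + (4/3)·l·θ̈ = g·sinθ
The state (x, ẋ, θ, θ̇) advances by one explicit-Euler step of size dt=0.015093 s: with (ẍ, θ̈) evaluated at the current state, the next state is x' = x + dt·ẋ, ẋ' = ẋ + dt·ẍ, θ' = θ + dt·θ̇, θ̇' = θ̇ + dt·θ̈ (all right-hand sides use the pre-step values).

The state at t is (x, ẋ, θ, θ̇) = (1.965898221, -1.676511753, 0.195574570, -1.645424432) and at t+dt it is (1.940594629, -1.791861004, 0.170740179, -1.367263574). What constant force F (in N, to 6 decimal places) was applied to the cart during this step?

ẍ = (ẋ'−ẋ)/dt = (-1.791861004−-1.676511753)/0.015093 = -7.642566
θ̈ = (θ̇'−θ̇)/dt = (-1.367263574−-1.645424432)/0.015093 = 18.429792
sinθ=0.194330, cosθ=0.980936
F = (M+m)·ẍ + m·l·cosθ·θ̈ − m·l·sinθ·θ̇² = -9.536363 + 2.562285 − 0.074570 = -7.048648

F = -7.048648 N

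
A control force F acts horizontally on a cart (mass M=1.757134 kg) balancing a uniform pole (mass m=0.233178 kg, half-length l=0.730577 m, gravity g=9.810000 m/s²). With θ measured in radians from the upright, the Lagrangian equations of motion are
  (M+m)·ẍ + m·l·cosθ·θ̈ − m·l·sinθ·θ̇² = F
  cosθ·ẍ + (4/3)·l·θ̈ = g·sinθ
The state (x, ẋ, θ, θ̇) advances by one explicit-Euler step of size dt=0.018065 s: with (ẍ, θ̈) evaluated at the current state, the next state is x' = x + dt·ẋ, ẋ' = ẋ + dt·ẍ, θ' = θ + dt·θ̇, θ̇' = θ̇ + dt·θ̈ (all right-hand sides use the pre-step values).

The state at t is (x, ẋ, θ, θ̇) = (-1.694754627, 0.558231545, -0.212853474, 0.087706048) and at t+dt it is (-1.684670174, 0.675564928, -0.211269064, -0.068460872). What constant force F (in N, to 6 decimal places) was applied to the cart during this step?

ẍ = (ẋ'−ẋ)/dt = (0.675564928−0.558231545)/0.018065 = 6.495067
θ̈ = (θ̇'−θ̇)/dt = (-0.068460872−0.087706048)/0.018065 = -8.644723
sinθ=-0.211250, cosθ=0.977432
F = (M+m)·ẍ + m·l·cosθ·θ̈ − m·l·sinθ·θ̇² = 12.927209 + -1.439432 − -0.000277 = 11.488054

F = 11.488054 N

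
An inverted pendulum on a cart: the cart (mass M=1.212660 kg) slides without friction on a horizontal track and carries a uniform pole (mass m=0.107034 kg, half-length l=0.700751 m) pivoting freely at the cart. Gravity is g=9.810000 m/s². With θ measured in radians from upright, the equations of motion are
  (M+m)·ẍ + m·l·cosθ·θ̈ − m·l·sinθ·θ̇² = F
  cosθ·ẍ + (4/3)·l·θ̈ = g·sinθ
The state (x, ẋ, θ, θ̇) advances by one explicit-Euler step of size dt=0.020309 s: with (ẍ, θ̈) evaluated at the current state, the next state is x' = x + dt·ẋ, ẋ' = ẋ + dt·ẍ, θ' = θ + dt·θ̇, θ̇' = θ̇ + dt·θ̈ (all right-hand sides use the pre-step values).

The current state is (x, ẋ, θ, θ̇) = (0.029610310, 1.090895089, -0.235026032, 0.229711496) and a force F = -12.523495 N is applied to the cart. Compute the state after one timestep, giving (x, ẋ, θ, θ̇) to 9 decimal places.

sinθ=-0.232868302, cosθ=0.972508280
temp = (F + m·l·θ̇²·sinθ)/(M+m) = (-12.523495 + -0.000921640)/1.319694 = -9.490394470
θ̈ = (g·sinθ − cosθ·temp)/(l·(4/3 − m·cos²θ/(M+m))) = 7.886883931
ẍ = temp − m·l·θ̈·cosθ/(M+m) = -9.926318688
Euler: x'=0.029610310+0.020309·1.090895089=0.051765298, ẋ'=1.090895089+0.020309·-9.926318688=0.889301483
       θ'=-0.235026032+0.020309·0.229711496=-0.230360821, θ̇'=0.229711496+0.020309·7.886883931=0.389886222

(0.051765298, 0.889301483, -0.230360821, 0.389886222)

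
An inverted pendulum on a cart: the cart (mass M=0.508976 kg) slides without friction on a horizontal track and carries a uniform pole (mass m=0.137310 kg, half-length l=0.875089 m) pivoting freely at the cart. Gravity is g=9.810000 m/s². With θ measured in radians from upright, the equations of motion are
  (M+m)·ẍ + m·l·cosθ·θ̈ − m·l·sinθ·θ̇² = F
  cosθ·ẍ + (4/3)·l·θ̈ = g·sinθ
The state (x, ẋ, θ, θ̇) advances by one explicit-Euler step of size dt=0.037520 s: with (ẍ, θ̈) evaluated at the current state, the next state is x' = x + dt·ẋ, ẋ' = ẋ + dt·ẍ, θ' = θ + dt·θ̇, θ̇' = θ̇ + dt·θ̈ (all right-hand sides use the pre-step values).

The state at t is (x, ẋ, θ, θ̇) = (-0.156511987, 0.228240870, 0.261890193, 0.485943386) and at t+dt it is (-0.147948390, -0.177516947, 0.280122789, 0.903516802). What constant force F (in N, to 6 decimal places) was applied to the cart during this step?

ẍ = (ẋ'−ẋ)/dt = (-0.177516947−0.228240870)/0.037520 = -10.814441
θ̈ = (θ̇'−θ̇)/dt = (0.903516802−0.485943386)/0.037520 = 11.129355
sinθ=0.258907, cosθ=0.965902
F = (M+m)·ẍ + m·l·cosθ·θ̈ − m·l·sinθ·θ̇² = -6.989222 + 1.291688 − 0.007346 = -5.704880

F = -5.704880 N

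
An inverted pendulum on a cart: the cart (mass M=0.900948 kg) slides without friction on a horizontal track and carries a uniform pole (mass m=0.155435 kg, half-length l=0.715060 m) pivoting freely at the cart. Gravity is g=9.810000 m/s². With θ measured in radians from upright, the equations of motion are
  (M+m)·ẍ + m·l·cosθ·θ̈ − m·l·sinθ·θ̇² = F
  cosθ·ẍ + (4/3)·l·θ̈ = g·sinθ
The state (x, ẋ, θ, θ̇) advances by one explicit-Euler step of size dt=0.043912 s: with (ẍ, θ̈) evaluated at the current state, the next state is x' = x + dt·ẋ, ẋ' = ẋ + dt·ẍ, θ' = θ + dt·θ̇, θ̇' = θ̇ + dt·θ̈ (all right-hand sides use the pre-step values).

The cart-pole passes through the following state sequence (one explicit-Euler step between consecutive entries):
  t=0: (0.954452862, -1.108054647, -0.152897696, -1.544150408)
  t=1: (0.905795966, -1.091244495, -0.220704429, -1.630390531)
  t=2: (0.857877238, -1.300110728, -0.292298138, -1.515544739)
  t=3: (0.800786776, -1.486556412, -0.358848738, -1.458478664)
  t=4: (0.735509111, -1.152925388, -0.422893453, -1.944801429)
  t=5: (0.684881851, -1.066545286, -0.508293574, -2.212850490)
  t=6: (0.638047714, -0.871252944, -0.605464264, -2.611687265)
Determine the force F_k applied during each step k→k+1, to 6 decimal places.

F_0 = 0.229026 N
F_1 = -4.676345 N
F_2 = -4.273415 N
F_3 = 6.956612 N
F_4 = 1.631866 N
F_5 = 4.081121 N

step 0→1:
  ẍ = (ẋ'−ẋ)/dt = (-1.091244495−-1.108054647)/0.043912 = 0.382815
  θ̈ = (θ̇'−θ̇)/dt = (-1.630390531−-1.544150408)/0.043912 = -1.963931
  sinθ=-0.152303, cosθ=0.988334
  F = (M+m)·ẍ + m·l·cosθ·θ̈ − m·l·sinθ·θ̇² = 0.404399 + -0.215735 − -0.040362 = 0.229026
step 1→2:
  ẍ = (ẋ'−ẋ)/dt = (-1.300110728−-1.091244495)/0.043912 = -4.756473
  θ̈ = (θ̇'−θ̇)/dt = (-1.515544739−-1.630390531)/0.043912 = 2.615362
  sinθ=-0.218917, cosθ=0.975743
  F = (M+m)·ẍ + m·l·cosθ·θ̈ − m·l·sinθ·θ̇² = -5.024657 + 0.283634 − -0.064678 = -4.676345
step 2→3:
  ẍ = (ẋ'−ẋ)/dt = (-1.486556412−-1.300110728)/0.043912 = -4.245894
  θ̈ = (θ̇'−θ̇)/dt = (-1.458478664−-1.515544739)/0.043912 = 1.299555
  sinθ=-0.288154, cosθ=0.957584
  F = (M+m)·ẍ + m·l·cosθ·θ̈ − m·l·sinθ·θ̇² = -4.485290 + 0.138313 − -0.073562 = -4.273415
step 3→4:
  ẍ = (ẋ'−ẋ)/dt = (-1.152925388−-1.486556412)/0.043912 = 7.597719
  θ̈ = (θ̇'−θ̇)/dt = (-1.944801429−-1.458478664)/0.043912 = -11.074940
  sinθ=-0.351197, cosθ=0.936302
  F = (M+m)·ẍ + m·l·cosθ·θ̈ − m·l·sinθ·θ̇² = 8.026101 + -1.152520 − -0.083031 = 6.956612
step 4→5:
  ẍ = (ẋ'−ẋ)/dt = (-1.066545286−-1.152925388)/0.043912 = 1.967118
  θ̈ = (θ̇'−θ̇)/dt = (-2.212850490−-1.944801429)/0.043912 = -6.104233
  sinθ=-0.410401, cosθ=0.911905
  F = (M+m)·ẍ + m·l·cosθ·θ̈ − m·l·sinθ·θ̇² = 2.078030 + -0.618689 − -0.172524 = 1.631866
step 5→6:
  ẍ = (ẋ'−ẋ)/dt = (-0.871252944−-1.066545286)/0.043912 = 4.447357
  θ̈ = (θ̇'−θ̇)/dt = (-2.611687265−-2.212850490)/0.043912 = -9.082637
  sinθ=-0.486687, cosθ=0.873576
  F = (M+m)·ẍ + m·l·cosθ·θ̈ − m·l·sinθ·θ̇² = 4.698112 + -0.881869 − -0.264878 = 4.081121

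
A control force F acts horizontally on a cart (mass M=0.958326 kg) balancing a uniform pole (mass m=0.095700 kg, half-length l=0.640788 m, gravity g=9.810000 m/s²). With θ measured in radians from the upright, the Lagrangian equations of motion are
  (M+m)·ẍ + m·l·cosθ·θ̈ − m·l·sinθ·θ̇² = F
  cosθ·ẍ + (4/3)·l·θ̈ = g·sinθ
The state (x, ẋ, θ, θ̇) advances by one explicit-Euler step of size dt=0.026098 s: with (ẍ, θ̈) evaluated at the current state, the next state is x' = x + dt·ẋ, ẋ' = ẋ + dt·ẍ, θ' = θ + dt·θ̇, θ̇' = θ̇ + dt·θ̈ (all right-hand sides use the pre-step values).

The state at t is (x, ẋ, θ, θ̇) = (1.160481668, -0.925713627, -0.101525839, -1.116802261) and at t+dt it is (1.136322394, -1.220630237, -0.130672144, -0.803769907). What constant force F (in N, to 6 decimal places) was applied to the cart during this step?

ẍ = (ẋ'−ẋ)/dt = (-1.220630237−-0.925713627)/0.026098 = -11.300353
θ̈ = (θ̇'−θ̇)/dt = (-0.803769907−-1.116802261)/0.026098 = 11.994496
sinθ=-0.101352, cosθ=0.994851
F = (M+m)·ẍ + m·l·cosθ·θ̈ − m·l·sinθ·θ̇² = -11.910866 + 0.731756 − -0.007752 = -11.171358

F = -11.171358 N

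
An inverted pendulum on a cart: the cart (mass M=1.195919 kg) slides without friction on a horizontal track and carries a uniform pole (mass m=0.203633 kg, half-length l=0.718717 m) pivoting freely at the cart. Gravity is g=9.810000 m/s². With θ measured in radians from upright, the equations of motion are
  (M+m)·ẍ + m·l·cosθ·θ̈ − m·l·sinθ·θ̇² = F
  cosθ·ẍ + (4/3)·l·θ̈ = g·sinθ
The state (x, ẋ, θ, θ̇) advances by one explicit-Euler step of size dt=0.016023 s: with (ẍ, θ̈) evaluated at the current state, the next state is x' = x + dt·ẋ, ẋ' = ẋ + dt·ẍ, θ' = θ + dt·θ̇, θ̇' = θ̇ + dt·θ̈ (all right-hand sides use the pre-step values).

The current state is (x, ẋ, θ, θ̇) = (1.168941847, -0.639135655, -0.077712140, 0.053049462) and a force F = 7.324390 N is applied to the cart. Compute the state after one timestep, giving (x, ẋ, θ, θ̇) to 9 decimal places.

(1.158700976, -0.543590496, -0.076862128, -0.059087587)

sinθ=-0.077633944, cosθ=0.996981931
temp = (F + m·l·θ̇²·sinθ)/(M+m) = (7.324390 + -0.000031976)/1.399552 = 5.233358978
θ̈ = (g·sinθ − cosθ·temp)/(l·(4/3 − m·cos²θ/(M+m))) = -6.998505184
ẍ = temp − m·l·θ̈·cosθ/(M+m) = 5.963000623
Euler: x'=1.168941847+0.016023·-0.639135655=1.158700976, ẋ'=-0.639135655+0.016023·5.963000623=-0.543590496
       θ'=-0.077712140+0.016023·0.053049462=-0.076862128, θ̇'=0.053049462+0.016023·-6.998505184=-0.059087587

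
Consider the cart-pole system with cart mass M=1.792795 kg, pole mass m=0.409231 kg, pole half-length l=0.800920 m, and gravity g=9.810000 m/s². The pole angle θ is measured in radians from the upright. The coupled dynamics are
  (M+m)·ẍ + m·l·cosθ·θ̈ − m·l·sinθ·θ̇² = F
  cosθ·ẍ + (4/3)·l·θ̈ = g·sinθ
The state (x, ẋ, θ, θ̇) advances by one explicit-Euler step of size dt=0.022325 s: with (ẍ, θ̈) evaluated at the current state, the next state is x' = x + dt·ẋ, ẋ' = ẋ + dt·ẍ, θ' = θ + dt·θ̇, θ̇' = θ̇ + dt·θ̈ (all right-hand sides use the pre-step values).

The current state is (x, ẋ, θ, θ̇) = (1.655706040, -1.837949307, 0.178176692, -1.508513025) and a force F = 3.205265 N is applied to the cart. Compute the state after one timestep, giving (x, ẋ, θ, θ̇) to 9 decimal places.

sinθ=0.177235427, cosθ=0.984168483
temp = (F + m·l·θ̇²·sinθ)/(M+m) = (3.205265 + 0.132192351)/2.202026 = 1.515630311
θ̈ = (g·sinθ − cosθ·temp)/(l·(4/3 − m·cos²θ/(M+m))) = 0.267443589
ẍ = temp − m·l·θ̈·cosθ/(M+m) = 1.476452798
Euler: x'=1.655706040+0.022325·-1.837949307=1.614673822, ẋ'=-1.837949307+0.022325·1.476452798=-1.804987498
       θ'=0.178176692+0.022325·-1.508513025=0.144499139, θ̇'=-1.508513025+0.022325·0.267443589=-1.502542347

(1.614673822, -1.804987498, 0.144499139, -1.502542347)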